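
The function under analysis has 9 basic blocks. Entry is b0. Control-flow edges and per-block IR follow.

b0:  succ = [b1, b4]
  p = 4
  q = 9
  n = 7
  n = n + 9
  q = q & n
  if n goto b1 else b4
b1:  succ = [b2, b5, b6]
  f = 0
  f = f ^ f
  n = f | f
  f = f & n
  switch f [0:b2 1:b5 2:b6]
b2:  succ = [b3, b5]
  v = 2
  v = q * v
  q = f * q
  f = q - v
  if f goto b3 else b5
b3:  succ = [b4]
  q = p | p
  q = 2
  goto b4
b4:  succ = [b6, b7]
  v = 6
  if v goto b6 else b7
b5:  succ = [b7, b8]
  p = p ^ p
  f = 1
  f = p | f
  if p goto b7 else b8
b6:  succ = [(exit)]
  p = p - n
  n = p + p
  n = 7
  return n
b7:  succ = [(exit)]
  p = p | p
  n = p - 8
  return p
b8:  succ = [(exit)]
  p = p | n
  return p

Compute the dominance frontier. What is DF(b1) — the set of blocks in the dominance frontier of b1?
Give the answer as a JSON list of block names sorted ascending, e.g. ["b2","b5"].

idom tree: b1←b0 b2←b1 b3←b2 b4←b0 b5←b1 b6←b0 b7←b0 b8←b5
Dom at joins:
  b4: preds {b0,b3}: {b0} ∩ {b0,b1,b2,b3} = {b0}; idom=b0
  b5: preds {b1,b2}: {b0,b1} ∩ {b0,b1,b2} = {b0,b1}; idom=b1
  b6: preds {b1,b4}: {b0,b1} ∩ {b0,b4} = {b0}; idom=b0
  b7: preds {b4,b5}: {b0,b4} ∩ {b0,b1,b5} = {b0}; idom=b0

DF derivation:
  b4←b0: walk · to b0
  b4←b3: walk b3→b2→b1 to b0
  b5←b1: walk · to b1
  b5←b2: walk b2 to b1
  b6←b1: walk b1 to b0
  b6←b4: walk b4 to b0
  b7←b4: walk b4 to b0
  b7←b5: walk b5→b1 to b0
  DF(b0)=∅
  DF(b1)={b4,b6,b7}
  DF(b2)={b4,b5}
  DF(b3)={b4}
  DF(b4)={b6,b7}
  DF(b5)={b7}
  DF(b6)=∅
  DF(b7)=∅
  DF(b8)=∅

DF(b1) = ["b4", "b6", "b7"]

Answer: ["b4", "b6", "b7"]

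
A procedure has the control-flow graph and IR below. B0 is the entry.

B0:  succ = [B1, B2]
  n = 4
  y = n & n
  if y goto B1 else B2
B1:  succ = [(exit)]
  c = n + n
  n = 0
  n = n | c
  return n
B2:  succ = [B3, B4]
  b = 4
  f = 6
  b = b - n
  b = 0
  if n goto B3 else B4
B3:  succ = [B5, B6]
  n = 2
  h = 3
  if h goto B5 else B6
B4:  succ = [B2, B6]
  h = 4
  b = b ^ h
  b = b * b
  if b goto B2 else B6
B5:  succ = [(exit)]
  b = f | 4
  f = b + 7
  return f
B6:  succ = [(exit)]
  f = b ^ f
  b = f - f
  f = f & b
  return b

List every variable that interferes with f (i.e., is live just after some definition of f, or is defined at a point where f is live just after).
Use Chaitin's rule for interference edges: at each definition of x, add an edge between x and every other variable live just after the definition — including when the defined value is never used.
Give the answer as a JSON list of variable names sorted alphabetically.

Answer: ["b", "h", "n"]

Analysis:
Block summaries:
  B0 def {n,y} use ∅
  B1 def {c,n} use {n}
  B2 def {b,f} use {n}
  B3 def {h,n} use ∅
  B4 def {b,h} use {b}
  B5 def {b,f} use {f}
  B6 def {b,f} use {b,f}

Live sets:
  B0 li=∅ lo={n}
  B1 li={n} lo=∅
  B2 li={n} lo={b,f,n}
  B3 li={b,f} lo={b,f}
  B4 li={b,f,n} lo={b,f,n}
  B5 li={f} lo=∅
  B6 li={b,f} lo=∅

Conflict graph:
  b — {f,h,n}
  c — {n}
  f — {b,h,n}
  h — {b,f,n}
  n — {b,c,f,h,y}
  y — {n}

N(f) = ["b", "h", "n"]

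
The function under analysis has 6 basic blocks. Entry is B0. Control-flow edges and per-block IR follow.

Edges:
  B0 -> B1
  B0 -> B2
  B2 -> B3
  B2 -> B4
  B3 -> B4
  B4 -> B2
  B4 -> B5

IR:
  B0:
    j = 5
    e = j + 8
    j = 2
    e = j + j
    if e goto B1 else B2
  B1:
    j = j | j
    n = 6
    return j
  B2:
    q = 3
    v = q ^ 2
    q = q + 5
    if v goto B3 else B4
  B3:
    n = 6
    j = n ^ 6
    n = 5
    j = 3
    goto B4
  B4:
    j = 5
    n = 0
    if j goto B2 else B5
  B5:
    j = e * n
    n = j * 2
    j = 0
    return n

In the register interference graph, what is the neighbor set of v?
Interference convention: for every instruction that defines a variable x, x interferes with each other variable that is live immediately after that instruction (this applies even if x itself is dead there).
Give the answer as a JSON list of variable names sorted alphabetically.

def/use:
  B0 def {e,j} use ∅
  B1 def {j,n} use {j}
  B2 def {q,v} use ∅
  B3 def {j,n} use ∅
  B4 def {j,n} use ∅
  B5 def {j,n} use {e,n}

Live sets:
  live B0: ∅→{e,j}
  live B1: {j}→∅
  live B2: {e}→{e}
  live B3: {e}→{e}
  live B4: {e}→{e,n}
  live B5: {e,n}→∅

Conflict graph:
  e↔{j,n,q,v}
  j↔{e,n}
  n↔{e,j}
  q↔{e,v}
  v↔{e,q}

N(v) = ["e", "q"]

Answer: ["e", "q"]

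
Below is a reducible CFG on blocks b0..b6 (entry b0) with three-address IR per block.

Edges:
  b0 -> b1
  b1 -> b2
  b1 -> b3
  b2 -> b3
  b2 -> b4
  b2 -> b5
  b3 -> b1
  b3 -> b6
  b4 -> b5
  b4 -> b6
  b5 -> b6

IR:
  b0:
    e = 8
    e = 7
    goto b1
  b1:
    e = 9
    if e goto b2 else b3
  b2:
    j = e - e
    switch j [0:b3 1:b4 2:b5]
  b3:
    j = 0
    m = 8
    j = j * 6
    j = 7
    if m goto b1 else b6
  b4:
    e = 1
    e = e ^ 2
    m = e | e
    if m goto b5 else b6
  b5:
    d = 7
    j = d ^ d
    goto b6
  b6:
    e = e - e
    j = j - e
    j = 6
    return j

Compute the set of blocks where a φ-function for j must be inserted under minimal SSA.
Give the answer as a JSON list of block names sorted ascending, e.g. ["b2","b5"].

idom tree: b1←b0 b2←b1 b3←b1 b4←b2 b5←b2 b6←b1
Join-block Dom:
  b1: preds {b0,b3}: {b0} ∩ {b0,b1,b3} = {b0}; idom=b0
  b3: preds {b1,b2}: {b0,b1} ∩ {b0,b1,b2} = {b0,b1}; idom=b1
  b5: preds {b2,b4}: {b0,b1,b2} ∩ {b0,b1,b2,b4} = {b0,b1,b2}; idom=b2
  b6: preds {b3,b4,b5}: {b0,b1,b3} ∩ {b0,b1,b2,b4} ∩ {b0,b1,b2,b5} = {b0,b1}; idom=b1

DF walk-up:
  join b1 pred b0: · stop@b0
  join b1 pred b3: b3→b1 stop@b0
  join b3 pred b1: · stop@b1
  join b3 pred b2: b2 stop@b1
  join b5 pred b2: · stop@b2
  join b5 pred b4: b4 stop@b2
  join b6 pred b3: b3 stop@b1
  join b6 pred b4: b4→b2 stop@b1
  join b6 pred b5: b5→b2 stop@b1
  b0 → ∅
  b1 → {b1}
  b2 → {b3,b6}
  b3 → {b1,b6}
  b4 → {b5,b6}
  b5 → {b6}
  b6 → ∅

φ for j: defs {b2,b3,b5,b6}
  DF⁺ = {b1,b3,b6}

Answer: ["b1", "b3", "b6"]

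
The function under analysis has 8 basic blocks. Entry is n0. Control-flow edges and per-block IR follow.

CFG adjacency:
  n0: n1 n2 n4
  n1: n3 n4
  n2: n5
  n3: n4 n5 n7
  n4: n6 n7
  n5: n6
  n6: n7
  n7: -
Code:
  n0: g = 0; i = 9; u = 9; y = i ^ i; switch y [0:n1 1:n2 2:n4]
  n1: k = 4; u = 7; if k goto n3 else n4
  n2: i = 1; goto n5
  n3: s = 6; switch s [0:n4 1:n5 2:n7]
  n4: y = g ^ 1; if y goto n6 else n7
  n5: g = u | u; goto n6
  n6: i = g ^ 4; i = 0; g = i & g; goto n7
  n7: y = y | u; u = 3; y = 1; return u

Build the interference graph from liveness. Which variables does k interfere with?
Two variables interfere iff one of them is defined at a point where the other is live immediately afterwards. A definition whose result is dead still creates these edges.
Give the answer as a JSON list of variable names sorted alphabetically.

Answer: ["g", "u", "y"]

Derivation:
def/use:
  n0: def={g,i,u,y} ue=∅
  n1: def={k,u} ue=∅
  n2: def={i} ue=∅
  n3: def={s} ue=∅
  n4: def={y} ue={g}
  n5: def={g} ue={u}
  n6: def={g,i} ue={g}
  n7: def={u,y} ue={u,y}

Backward fixpoint:
  n0: in=∅ out={g,u,y}
  n1: in={g,y} out={g,u,y}
  n2: in={u,y} out={u,y}
  n3: in={g,u,y} out={g,u,y}
  n4: in={g,u} out={g,u,y}
  n5: in={u,y} out={g,u,y}
  n6: in={g,u,y} out={u,y}
  n7: in={u,y} out=∅

Interfere edges:
  g↔{i,k,s,u,y}
  i↔{g,u,y}
  k↔{g,u,y}
  s↔{g,u,y}
  u↔{g,i,k,s,y}
  y↔{g,i,k,s,u}

N(k) = ["g", "u", "y"]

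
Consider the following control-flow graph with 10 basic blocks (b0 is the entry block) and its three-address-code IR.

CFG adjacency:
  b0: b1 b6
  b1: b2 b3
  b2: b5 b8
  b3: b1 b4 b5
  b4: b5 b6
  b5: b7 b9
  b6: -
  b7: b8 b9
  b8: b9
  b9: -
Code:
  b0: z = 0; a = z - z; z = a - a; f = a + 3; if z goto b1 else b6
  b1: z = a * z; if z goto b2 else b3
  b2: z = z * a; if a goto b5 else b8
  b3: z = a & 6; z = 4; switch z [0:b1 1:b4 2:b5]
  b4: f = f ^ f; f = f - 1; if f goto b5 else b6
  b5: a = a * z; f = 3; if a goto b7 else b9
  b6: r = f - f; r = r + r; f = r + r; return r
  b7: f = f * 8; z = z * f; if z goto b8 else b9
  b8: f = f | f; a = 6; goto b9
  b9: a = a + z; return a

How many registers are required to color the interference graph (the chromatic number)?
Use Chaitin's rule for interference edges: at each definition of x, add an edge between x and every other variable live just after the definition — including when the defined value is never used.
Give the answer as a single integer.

def/use:
  b0: {a,f,z} / ∅
  b1: {z} / {a,z}
  b2: {z} / {a,z}
  b3: {z} / {a}
  b4: {f} / {f}
  b5: {a,f} / {a,z}
  b6: {f,r} / {f}
  b7: {f,z} / {f,z}
  b8: {a,f} / {f}
  b9: {a} / {a,z}

Live sets:
  b0: in=∅ out={a,f,z}
  b1: in={a,f,z} out={a,f,z}
  b2: in={a,f,z} out={a,f,z}
  b3: in={a,f} out={a,f,z}
  b4: in={a,f,z} out={a,f,z}
  b5: in={a,z} out={a,f,z}
  b6: in={f} out=∅
  b7: in={a,f,z} out={a,f,z}
  b8: in={f,z} out={a,z}
  b9: in={a,z} out=∅

Interference:
  a: {f,z}
  f: {a,r,z}
  r: {f}
  z: {a,f}

Colouring:
  lower bound: {a,f,z} mutually conflict ⇒ χ ≥ 3
  3-colouring: c0={f}  c1={a,r}  c2={z}
  χ = 3

Answer: 3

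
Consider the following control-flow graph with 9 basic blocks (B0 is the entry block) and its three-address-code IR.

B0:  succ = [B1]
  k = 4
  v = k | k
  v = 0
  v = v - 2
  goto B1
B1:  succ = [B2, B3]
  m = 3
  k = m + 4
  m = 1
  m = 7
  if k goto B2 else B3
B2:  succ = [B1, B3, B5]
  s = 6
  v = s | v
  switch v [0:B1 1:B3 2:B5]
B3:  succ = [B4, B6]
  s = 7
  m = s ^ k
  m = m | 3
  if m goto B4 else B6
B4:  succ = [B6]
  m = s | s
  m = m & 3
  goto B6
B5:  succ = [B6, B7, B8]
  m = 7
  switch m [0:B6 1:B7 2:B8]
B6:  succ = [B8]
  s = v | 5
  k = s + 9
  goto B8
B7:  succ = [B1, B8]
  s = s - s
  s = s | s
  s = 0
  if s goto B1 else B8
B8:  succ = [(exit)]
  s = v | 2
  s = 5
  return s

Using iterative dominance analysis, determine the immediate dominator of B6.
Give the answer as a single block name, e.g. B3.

idom tree: B1←B0 B2←B1 B3←B1 B4←B3 B5←B2 B6←B1 B7←B5 B8←B1
Dom at joins:
  B1: preds {B0,B2,B7}: {B0} ∩ {B0,B1,B2} ∩ {B0,B1,B2,B5,B7} = {B0}; idom=B0
  B3: preds {B1,B2}: {B0,B1} ∩ {B0,B1,B2} = {B0,B1}; idom=B1
  B6: preds {B3,B4,B5}: {B0,B1,B3} ∩ {B0,B1,B3,B4} ∩ {B0,B1,B2,B5} = {B0,B1}; idom=B1
  B8: preds {B5,B6,B7}: {B0,B1,B2,B5} ∩ {B0,B1,B6} ∩ {B0,B1,B2,B5,B7} = {B0,B1}; idom=B1

idom(B6) = B1

Answer: B1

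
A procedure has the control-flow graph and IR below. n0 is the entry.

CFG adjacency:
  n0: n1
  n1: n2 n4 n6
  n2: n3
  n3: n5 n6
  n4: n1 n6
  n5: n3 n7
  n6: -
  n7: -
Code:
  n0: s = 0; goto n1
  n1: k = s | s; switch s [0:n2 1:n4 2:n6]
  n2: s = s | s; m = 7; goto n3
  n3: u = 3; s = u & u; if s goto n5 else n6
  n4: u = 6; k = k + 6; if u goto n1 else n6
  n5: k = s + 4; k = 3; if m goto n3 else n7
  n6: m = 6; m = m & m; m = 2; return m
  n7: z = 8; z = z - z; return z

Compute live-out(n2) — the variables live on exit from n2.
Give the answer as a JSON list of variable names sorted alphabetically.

Per-block:
  n0 def {s} use ∅
  n1 def {k} use {s}
  n2 def {m,s} use {s}
  n3 def {s,u} use ∅
  n4 def {k,u} use {k}
  n5 def {k} use {m,s}
  n6 def {m} use ∅
  n7 def {z} use ∅

Backward fixpoint:
  n0 li=∅ lo={s}
  n1 li={s} lo={k,s}
  n2 li={s} lo={m}
  n3 li={m} lo={m,s}
  n4 li={k,s} lo={s}
  n5 li={m,s} lo={m}
  n6 li=∅ lo=∅
  n7 li=∅ lo=∅

live-out(n2) = ["m"]

Answer: ["m"]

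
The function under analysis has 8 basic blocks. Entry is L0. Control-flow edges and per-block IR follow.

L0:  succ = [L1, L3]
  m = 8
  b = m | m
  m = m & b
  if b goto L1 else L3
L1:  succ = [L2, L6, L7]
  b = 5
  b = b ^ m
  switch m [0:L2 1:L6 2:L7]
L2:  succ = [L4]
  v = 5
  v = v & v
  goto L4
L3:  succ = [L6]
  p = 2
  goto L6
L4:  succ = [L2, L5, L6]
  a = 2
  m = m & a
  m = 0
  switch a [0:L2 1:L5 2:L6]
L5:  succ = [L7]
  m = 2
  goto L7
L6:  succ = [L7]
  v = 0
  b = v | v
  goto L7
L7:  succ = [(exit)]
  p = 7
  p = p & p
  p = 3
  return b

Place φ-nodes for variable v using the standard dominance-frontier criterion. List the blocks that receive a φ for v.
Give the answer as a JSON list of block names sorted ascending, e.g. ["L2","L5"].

Answer: ["L2", "L6", "L7"]

Working:
idom tree: L1←L0 L2←L1 L3←L0 L4←L2 L5←L4 L6←L0 L7←L0
Dom∩ at merges:
  L2: preds {L1,L4}: {L0,L1} ∩ {L0,L1,L2,L4} = {L0,L1}; idom=L1
  L6: preds {L1,L3,L4}: {L0,L1} ∩ {L0,L3} ∩ {L0,L1,L2,L4} = {L0}; idom=L0
  L7: preds {L1,L5,L6}: {L0,L1} ∩ {L0,L1,L2,L4,L5} ∩ {L0,L6} = {L0}; idom=L0

DF walk-up:
  L2←L1: walk · to L1
  L2←L4: walk L4→L2 to L1
  L6←L1: walk L1 to L0
  L6←L3: walk L3 to L0
  L6←L4: walk L4→L2→L1 to L0
  L7←L1: walk L1 to L0
  L7←L5: walk L5→L4→L2→L1 to L0
  L7←L6: walk L6 to L0
  L0: DF=∅
  L1: DF={L6,L7}
  L2: DF={L2,L6,L7}
  L3: DF={L6}
  L4: DF={L2,L6,L7}
  L5: DF={L7}
  L6: DF={L7}
  L7: DF=∅

φ for v: defs {L2,L6}
  DF⁺ = {L2,L6,L7}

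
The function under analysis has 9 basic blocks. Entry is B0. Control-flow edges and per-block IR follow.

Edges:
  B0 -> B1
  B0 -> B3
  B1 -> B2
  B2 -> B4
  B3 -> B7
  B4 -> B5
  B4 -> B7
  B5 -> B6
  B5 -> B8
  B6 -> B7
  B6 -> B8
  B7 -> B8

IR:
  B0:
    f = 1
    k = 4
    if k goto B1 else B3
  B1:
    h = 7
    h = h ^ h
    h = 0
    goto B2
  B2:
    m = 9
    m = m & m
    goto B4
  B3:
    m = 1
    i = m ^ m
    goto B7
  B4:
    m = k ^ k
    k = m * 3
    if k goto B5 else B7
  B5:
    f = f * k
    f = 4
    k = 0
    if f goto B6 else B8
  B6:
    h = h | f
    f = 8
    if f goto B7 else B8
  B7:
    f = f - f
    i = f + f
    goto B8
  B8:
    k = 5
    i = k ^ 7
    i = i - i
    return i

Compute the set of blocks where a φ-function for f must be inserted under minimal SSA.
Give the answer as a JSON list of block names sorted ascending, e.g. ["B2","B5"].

idom tree: B1←B0 B2←B1 B3←B0 B4←B2 B5←B4 B6←B5 B7←B0 B8←B0
Dom∩ at merges:
  B7: preds {B3,B4,B6}: {B0,B3} ∩ {B0,B1,B2,B4} ∩ {B0,B1,B2,B4,B5,B6} = {B0}; idom=B0
  B8: preds {B5,B6,B7}: {B0,B1,B2,B4,B5} ∩ {B0,B1,B2,B4,B5,B6} ∩ {B0,B7} = {B0}; idom=B0

DF walk-up:
  B7←B3: walk B3 to B0
  B7←B4: walk B4→B2→B1 to B0
  B7←B6: walk B6→B5→B4→B2→B1 to B0
  B8←B5: walk B5→B4→B2→B1 to B0
  B8←B6: walk B6→B5→B4→B2→B1 to B0
  B8←B7: walk B7 to B0
  B0: DF=∅
  B1: DF={B7,B8}
  B2: DF={B7,B8}
  B3: DF={B7}
  B4: DF={B7,B8}
  B5: DF={B7,B8}
  B6: DF={B7,B8}
  B7: DF={B8}
  B8: DF=∅

φ for f: defs {B0,B5,B6,B7}
  DF⁺ = {B7,B8}

Answer: ["B7", "B8"]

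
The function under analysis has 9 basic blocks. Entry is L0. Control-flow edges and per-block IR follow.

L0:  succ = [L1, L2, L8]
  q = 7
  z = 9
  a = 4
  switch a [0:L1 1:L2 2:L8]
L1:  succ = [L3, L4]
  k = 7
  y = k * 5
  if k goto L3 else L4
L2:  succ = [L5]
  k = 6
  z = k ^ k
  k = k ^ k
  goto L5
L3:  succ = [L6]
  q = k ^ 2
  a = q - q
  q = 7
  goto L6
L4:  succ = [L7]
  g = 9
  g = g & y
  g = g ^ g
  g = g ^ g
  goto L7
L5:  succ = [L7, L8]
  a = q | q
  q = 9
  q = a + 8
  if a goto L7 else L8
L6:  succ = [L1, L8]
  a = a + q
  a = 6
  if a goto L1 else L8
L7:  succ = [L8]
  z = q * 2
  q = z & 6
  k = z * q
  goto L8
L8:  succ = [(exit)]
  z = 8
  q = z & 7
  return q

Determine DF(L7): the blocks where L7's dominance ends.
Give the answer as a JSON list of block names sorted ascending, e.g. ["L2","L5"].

Answer: ["L8"]

Working:
idom tree: L1←L0 L2←L0 L3←L1 L4←L1 L5←L2 L6←L3 L7←L0 L8←L0
Dom∩ at merges:
  L1: preds {L0,L6}: {L0} ∩ {L0,L1,L3,L6} = {L0}; idom=L0
  L7: preds {L4,L5}: {L0,L1,L4} ∩ {L0,L2,L5} = {L0}; idom=L0
  L8: preds {L0,L5,L6,L7}: {L0} ∩ {L0,L2,L5} ∩ {L0,L1,L3,L6} ∩ {L0,L7} = {L0}; idom=L0

Frontier:
  L1←L0: walk · to L0
  L1←L6: walk L6→L3→L1 to L0
  L7←L4: walk L4→L1 to L0
  L7←L5: walk L5→L2 to L0
  L8←L0: walk · to L0
  L8←L5: walk L5→L2 to L0
  L8←L6: walk L6→L3→L1 to L0
  L8←L7: walk L7 to L0
  L0: DF=∅
  L1: DF={L1,L7,L8}
  L2: DF={L7,L8}
  L3: DF={L1,L8}
  L4: DF={L7}
  L5: DF={L7,L8}
  L6: DF={L1,L8}
  L7: DF={L8}
  L8: DF=∅

DF(L7) = ["L8"]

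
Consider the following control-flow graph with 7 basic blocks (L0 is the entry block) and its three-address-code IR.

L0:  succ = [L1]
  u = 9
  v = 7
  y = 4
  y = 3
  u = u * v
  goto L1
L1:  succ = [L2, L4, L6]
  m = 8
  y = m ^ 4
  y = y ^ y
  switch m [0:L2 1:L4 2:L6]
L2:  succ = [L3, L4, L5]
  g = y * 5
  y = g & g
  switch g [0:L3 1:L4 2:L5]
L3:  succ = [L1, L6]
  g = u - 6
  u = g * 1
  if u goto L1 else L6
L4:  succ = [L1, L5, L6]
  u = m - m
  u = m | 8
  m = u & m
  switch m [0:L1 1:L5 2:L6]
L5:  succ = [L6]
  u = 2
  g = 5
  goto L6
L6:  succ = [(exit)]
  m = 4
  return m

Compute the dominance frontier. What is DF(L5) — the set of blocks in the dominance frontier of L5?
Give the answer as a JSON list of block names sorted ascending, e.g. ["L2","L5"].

idom tree: L1←L0 L2←L1 L3←L2 L4←L1 L5←L1 L6←L1
Dom∩ at merges:
  L1: preds {L0,L3,L4}: {L0} ∩ {L0,L1,L2,L3} ∩ {L0,L1,L4} = {L0}; idom=L0
  L4: preds {L1,L2}: {L0,L1} ∩ {L0,L1,L2} = {L0,L1}; idom=L1
  L5: preds {L2,L4}: {L0,L1,L2} ∩ {L0,L1,L4} = {L0,L1}; idom=L1
  L6: preds {L1,L3,L4,L5}: {L0,L1} ∩ {L0,L1,L2,L3} ∩ {L0,L1,L4} ∩ {L0,L1,L5} = {L0,L1}; idom=L1

DF derivation:
  join L1 pred L0: · stop@L0
  join L1 pred L3: L3→L2→L1 stop@L0
  join L1 pred L4: L4→L1 stop@L0
  join L4 pred L1: · stop@L1
  join L4 pred L2: L2 stop@L1
  join L5 pred L2: L2 stop@L1
  join L5 pred L4: L4 stop@L1
  join L6 pred L1: · stop@L1
  join L6 pred L3: L3→L2 stop@L1
  join L6 pred L4: L4 stop@L1
  join L6 pred L5: L5 stop@L1
  L0: DF=∅
  L1: DF={L1}
  L2: DF={L1,L4,L5,L6}
  L3: DF={L1,L6}
  L4: DF={L1,L5,L6}
  L5: DF={L6}
  L6: DF=∅

DF(L5) = ["L6"]

Answer: ["L6"]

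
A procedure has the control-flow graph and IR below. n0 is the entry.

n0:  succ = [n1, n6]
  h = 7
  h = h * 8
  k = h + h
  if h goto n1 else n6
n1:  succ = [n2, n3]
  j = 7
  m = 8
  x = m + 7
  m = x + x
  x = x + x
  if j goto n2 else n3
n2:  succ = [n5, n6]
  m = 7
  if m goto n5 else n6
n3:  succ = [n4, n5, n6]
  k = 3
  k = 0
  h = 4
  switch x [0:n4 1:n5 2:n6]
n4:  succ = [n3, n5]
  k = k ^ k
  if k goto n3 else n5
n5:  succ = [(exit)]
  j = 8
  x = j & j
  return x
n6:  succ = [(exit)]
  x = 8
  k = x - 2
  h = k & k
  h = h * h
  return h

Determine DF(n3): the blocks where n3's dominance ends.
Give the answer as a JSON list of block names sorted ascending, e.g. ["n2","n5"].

Answer: ["n3", "n5", "n6"]

Analysis:
idom tree: n1←n0 n2←n1 n3←n1 n4←n3 n5←n1 n6←n0
Join-block Dom:
  n3: preds {n1,n4}: {n0,n1} ∩ {n0,n1,n3,n4} = {n0,n1}; idom=n1
  n5: preds {n2,n3,n4}: {n0,n1,n2} ∩ {n0,n1,n3} ∩ {n0,n1,n3,n4} = {n0,n1}; idom=n1
  n6: preds {n0,n2,n3}: {n0} ∩ {n0,n1,n2} ∩ {n0,n1,n3} = {n0}; idom=n0

DF walk-up:
  join n3 pred n1: · stop@n1
  join n3 pred n4: n4→n3 stop@n1
  join n5 pred n2: n2 stop@n1
  join n5 pred n3: n3 stop@n1
  join n5 pred n4: n4→n3 stop@n1
  join n6 pred n0: · stop@n0
  join n6 pred n2: n2→n1 stop@n0
  join n6 pred n3: n3→n1 stop@n0
  n0 → ∅
  n1 → {n6}
  n2 → {n5,n6}
  n3 → {n3,n5,n6}
  n4 → {n3,n5}
  n5 → ∅
  n6 → ∅

DF(n3) = ["n3", "n5", "n6"]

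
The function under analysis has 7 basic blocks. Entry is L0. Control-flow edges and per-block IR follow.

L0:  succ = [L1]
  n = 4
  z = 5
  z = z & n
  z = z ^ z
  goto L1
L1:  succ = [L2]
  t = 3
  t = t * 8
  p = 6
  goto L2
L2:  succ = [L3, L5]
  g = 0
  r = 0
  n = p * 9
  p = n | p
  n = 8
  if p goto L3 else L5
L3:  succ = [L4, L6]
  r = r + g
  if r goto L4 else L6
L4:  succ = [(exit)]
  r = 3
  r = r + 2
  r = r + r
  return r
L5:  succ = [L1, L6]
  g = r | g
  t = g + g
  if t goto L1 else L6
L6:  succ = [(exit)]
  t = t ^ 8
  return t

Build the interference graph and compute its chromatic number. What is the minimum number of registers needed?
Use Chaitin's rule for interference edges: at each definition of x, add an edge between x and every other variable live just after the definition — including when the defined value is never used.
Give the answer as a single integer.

Block summaries:
  L0 def {n,z} use ∅
  L1 def {p,t} use ∅
  L2 def {g,n,p,r} use {p}
  L3 def {r} use {g,r}
  L4 def {r} use ∅
  L5 def {g,t} use {g,r}
  L6 def {t} use {t}

Backward fixpoint:
  L0: in=∅ out=∅
  L1: in=∅ out={p,t}
  L2: in={p,t} out={g,r,t}
  L3: in={g,r,t} out={t}
  L4: in=∅ out=∅
  L5: in={g,r} out={t}
  L6: in={t} out=∅

Interfere edges:
  g↔{n,p,r,t}
  n↔{g,p,r,t,z}
  p↔{g,n,r,t}
  r↔{g,n,p,t}
  t↔{g,n,p,r}
  z↔{n}

Colouring:
  lower bound: {g,n,p,r,t} mutually conflict ⇒ χ ≥ 5
  assign g→r1 n→r0 p→r2 r→r3 t→r4 z→r1 — no edge inside a register ⇒ χ ≤ 5
  χ = 5

Answer: 5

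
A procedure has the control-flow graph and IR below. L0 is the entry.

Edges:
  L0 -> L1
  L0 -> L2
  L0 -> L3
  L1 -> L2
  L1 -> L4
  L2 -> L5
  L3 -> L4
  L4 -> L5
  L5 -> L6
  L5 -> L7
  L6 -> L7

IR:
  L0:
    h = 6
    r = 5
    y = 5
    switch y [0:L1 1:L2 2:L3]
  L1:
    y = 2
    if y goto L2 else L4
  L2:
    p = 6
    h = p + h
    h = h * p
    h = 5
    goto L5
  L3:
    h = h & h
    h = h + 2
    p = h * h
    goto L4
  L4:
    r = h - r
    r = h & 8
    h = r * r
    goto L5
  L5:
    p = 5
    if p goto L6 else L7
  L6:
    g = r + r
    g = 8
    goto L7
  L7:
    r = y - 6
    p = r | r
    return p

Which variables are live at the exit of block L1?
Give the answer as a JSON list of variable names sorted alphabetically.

Answer: ["h", "r", "y"]

Working:
def/use:
  L0: {h,r,y} / ∅
  L1: {y} / ∅
  L2: {h,p} / {h}
  L3: {h,p} / {h}
  L4: {h,r} / {h,r}
  L5: {p} / ∅
  L6: {g} / {r}
  L7: {p,r} / {y}

Backward fixpoint:
  L0 li=∅ lo={h,r,y}
  L1 li={h,r} lo={h,r,y}
  L2 li={h,r,y} lo={r,y}
  L3 li={h,r,y} lo={h,r,y}
  L4 li={h,r,y} lo={r,y}
  L5 li={r,y} lo={r,y}
  L6 li={r,y} lo={y}
  L7 li={y} lo=∅

live-out(L1) = ["h", "r", "y"]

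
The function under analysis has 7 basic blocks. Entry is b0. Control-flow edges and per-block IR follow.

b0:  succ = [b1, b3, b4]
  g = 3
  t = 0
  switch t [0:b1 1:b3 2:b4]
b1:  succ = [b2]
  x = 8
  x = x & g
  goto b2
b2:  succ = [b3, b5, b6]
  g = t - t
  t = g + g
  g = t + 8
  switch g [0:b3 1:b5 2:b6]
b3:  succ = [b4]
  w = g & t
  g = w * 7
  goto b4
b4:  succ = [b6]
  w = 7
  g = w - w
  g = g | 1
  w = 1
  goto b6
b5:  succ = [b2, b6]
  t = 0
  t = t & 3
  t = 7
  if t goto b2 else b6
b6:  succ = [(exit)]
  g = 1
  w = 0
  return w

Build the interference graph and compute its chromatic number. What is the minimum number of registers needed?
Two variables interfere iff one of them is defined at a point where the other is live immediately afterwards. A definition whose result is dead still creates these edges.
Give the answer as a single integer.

Answer: 3

Derivation:
Per-block:
  b0: {g,t} / ∅
  b1: {x} / {g}
  b2: {g,t} / {t}
  b3: {g,w} / {g,t}
  b4: {g,w} / ∅
  b5: {t} / ∅
  b6: {g,w} / ∅

Live sets:
  live b0: ∅→{g,t}
  live b1: {g,t}→{t}
  live b2: {t}→{g,t}
  live b3: {g,t}→∅
  live b4: ∅→∅
  live b5: ∅→{t}
  live b6: ∅→∅

Conflict graph:
  g: {t,x}
  t: {g,x}
  w: ∅
  x: {g,t}

Chromatic number:
  clique {g,t,x} ⇒ need ≥ 3
  assign g→R0 t→R1 w→R0 x→R2 — no edge inside a register ⇒ χ ≤ 3
  χ = 3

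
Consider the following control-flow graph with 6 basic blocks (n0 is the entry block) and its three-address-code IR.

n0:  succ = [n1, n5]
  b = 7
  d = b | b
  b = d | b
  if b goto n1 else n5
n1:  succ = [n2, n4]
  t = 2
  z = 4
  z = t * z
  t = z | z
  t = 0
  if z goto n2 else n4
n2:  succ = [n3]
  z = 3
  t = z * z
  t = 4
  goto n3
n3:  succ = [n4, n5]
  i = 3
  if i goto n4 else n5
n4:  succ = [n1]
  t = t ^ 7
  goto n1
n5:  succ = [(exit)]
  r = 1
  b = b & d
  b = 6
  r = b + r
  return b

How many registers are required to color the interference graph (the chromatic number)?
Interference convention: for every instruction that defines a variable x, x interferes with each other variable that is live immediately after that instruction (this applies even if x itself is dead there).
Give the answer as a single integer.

Block summaries:
  n0: def={b,d} ue=∅
  n1: def={t,z} ue=∅
  n2: def={t,z} ue=∅
  n3: def={i} ue=∅
  n4: def={t} ue={t}
  n5: def={b,r} ue={b,d}

Liveness:
  n0 li=∅ lo={b,d}
  n1 li={b,d} lo={b,d,t}
  n2 li={b,d} lo={b,d,t}
  n3 li={b,d,t} lo={b,d,t}
  n4 li={b,d,t} lo={b,d}
  n5 li={b,d} lo=∅

Interference:
  b↔{d,i,r,t,z}
  d↔{b,i,r,t,z}
  i↔{b,d,t}
  r↔{b,d}
  t↔{b,d,i,z}
  z↔{b,d,t}

Colouring:
  clique {b,d,i,t} ⇒ need ≥ 4
  4-colouring: r0={b}  r1={d}  r2={r,t}  r3={i,z}
  χ = 4

Answer: 4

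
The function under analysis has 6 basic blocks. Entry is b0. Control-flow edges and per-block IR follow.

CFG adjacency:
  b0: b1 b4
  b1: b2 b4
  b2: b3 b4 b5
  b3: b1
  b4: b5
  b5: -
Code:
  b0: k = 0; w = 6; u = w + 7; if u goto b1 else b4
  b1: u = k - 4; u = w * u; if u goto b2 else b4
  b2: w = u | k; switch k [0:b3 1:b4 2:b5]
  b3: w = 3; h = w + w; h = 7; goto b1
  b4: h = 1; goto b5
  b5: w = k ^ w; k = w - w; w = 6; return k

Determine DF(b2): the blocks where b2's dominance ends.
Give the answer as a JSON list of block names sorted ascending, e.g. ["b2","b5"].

idom tree: b1←b0 b2←b1 b3←b2 b4←b0 b5←b0
Dom∩ at merges:
  b1: preds {b0,b3}: {b0} ∩ {b0,b1,b2,b3} = {b0}; idom=b0
  b4: preds {b0,b1,b2}: {b0} ∩ {b0,b1} ∩ {b0,b1,b2} = {b0}; idom=b0
  b5: preds {b2,b4}: {b0,b1,b2} ∩ {b0,b4} = {b0}; idom=b0

DF walk-up:
  b1←b0: walk · to b0
  b1←b3: walk b3→b2→b1 to b0
  b4←b0: walk · to b0
  b4←b1: walk b1 to b0
  b4←b2: walk b2→b1 to b0
  b5←b2: walk b2→b1 to b0
  b5←b4: walk b4 to b0
  b0: DF=∅
  b1: DF={b1,b4,b5}
  b2: DF={b1,b4,b5}
  b3: DF={b1}
  b4: DF={b5}
  b5: DF=∅

DF(b2) = ["b1", "b4", "b5"]

Answer: ["b1", "b4", "b5"]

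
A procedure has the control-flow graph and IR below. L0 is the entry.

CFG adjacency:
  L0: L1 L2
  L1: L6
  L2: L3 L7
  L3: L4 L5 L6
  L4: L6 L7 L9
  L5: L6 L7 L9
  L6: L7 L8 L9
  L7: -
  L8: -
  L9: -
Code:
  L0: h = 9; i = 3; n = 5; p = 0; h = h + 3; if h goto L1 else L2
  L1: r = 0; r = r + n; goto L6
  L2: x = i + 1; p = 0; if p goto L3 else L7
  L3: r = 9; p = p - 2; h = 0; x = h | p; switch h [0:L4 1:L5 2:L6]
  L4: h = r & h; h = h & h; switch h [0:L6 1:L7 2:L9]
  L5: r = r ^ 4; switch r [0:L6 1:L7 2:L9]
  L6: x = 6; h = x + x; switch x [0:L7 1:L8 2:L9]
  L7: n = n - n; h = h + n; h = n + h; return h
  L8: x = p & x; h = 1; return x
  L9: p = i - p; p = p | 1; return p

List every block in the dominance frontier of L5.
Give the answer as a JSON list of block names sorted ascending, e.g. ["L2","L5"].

idom tree: L1←L0 L2←L0 L3←L2 L4←L3 L5←L3 L6←L0 L7←L0 L8←L6 L9←L0
Dom at joins:
  L6: preds {L1,L3,L4,L5}: {L0,L1} ∩ {L0,L2,L3} ∩ {L0,L2,L3,L4} ∩ {L0,L2,L3,L5} = {L0}; idom=L0
  L7: preds {L2,L4,L5,L6}: {L0,L2} ∩ {L0,L2,L3,L4} ∩ {L0,L2,L3,L5} ∩ {L0,L6} = {L0}; idom=L0
  L9: preds {L4,L5,L6}: {L0,L2,L3,L4} ∩ {L0,L2,L3,L5} ∩ {L0,L6} = {L0}; idom=L0

Frontier:
  join L6 pred L1: L1 stop@L0
  join L6 pred L3: L3→L2 stop@L0
  join L6 pred L4: L4→L3→L2 stop@L0
  join L6 pred L5: L5→L3→L2 stop@L0
  join L7 pred L2: L2 stop@L0
  join L7 pred L4: L4→L3→L2 stop@L0
  join L7 pred L5: L5→L3→L2 stop@L0
  join L7 pred L6: L6 stop@L0
  join L9 pred L4: L4→L3→L2 stop@L0
  join L9 pred L5: L5→L3→L2 stop@L0
  join L9 pred L6: L6 stop@L0
  L0: DF=∅
  L1: DF={L6}
  L2: DF={L6,L7,L9}
  L3: DF={L6,L7,L9}
  L4: DF={L6,L7,L9}
  L5: DF={L6,L7,L9}
  L6: DF={L7,L9}
  L7: DF=∅
  L8: DF=∅
  L9: DF=∅

DF(L5) = ["L6", "L7", "L9"]

Answer: ["L6", "L7", "L9"]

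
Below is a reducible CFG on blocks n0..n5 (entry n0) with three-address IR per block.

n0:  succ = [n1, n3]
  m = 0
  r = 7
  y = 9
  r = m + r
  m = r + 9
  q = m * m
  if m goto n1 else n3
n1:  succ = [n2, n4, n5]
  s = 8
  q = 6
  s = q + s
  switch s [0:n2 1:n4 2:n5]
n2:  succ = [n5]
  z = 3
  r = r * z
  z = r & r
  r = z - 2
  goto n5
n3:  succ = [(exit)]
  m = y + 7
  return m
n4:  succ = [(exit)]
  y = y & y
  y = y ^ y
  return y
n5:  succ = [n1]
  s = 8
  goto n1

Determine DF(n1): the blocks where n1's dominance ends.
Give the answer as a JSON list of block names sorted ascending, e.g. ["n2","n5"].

idom tree: n1←n0 n2←n1 n3←n0 n4←n1 n5←n1
Join-block Dom:
  n1: preds {n0,n5}: {n0} ∩ {n0,n1,n5} = {n0}; idom=n0
  n5: preds {n1,n2}: {n0,n1} ∩ {n0,n1,n2} = {n0,n1}; idom=n1

DF derivation:
  n1←n0: walk · to n0
  n1←n5: walk n5→n1 to n0
  n5←n1: walk · to n1
  n5←n2: walk n2 to n1
  n0 → ∅
  n1 → {n1}
  n2 → {n5}
  n3 → ∅
  n4 → ∅
  n5 → {n1}

DF(n1) = ["n1"]

Answer: ["n1"]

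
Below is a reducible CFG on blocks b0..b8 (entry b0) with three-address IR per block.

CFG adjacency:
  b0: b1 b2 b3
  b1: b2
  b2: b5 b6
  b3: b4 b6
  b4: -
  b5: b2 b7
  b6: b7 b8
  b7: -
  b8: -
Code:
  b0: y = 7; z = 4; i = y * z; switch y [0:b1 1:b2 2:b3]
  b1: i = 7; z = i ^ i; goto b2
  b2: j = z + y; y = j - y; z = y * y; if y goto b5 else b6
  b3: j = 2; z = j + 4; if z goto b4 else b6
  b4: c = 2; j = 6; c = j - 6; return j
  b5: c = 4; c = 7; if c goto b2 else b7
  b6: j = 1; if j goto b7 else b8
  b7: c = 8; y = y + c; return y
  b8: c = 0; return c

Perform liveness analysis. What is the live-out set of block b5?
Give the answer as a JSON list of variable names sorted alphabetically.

Block summaries:
  b0: def={i,y,z} ue=∅
  b1: def={i,z} ue=∅
  b2: def={j,y,z} ue={y,z}
  b3: def={j,z} ue=∅
  b4: def={c,j} ue=∅
  b5: def={c} ue=∅
  b6: def={j} ue=∅
  b7: def={c,y} ue={y}
  b8: def={c} ue=∅

Backward fixpoint:
  live b0: ∅→{y,z}
  live b1: {y}→{y,z}
  live b2: {y,z}→{y,z}
  live b3: {y}→{y}
  live b4: ∅→∅
  live b5: {y,z}→{y,z}
  live b6: {y}→{y}
  live b7: {y}→∅
  live b8: ∅→∅

live-out(b5) = ["y", "z"]

Answer: ["y", "z"]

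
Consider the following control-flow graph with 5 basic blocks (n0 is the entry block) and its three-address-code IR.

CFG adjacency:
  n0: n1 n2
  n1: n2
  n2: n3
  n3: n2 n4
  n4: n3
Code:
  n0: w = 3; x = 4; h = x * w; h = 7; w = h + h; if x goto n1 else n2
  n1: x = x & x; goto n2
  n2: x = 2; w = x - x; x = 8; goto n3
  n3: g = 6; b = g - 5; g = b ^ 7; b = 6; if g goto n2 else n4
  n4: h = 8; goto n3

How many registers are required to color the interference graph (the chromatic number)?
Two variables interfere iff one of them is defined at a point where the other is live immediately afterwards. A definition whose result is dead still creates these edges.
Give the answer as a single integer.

Answer: 2

Working:
Per-block:
  n0: {h,w,x} / ∅
  n1: {x} / {x}
  n2: {w,x} / ∅
  n3: {b,g} / ∅
  n4: {h} / ∅

Backward fixpoint:
  n0: in=∅ out={x}
  n1: in={x} out=∅
  n2: in=∅ out=∅
  n3: in=∅ out=∅
  n4: in=∅ out=∅

Interfere edges:
  b: {g}
  g: {b}
  h: {x}
  w: {x}
  x: {h,w}

Colouring:
  {b,g} pairwise interfere (2-clique) ⇒ χ ≥ 2
  2-colouring: c0={b,x}  c1={g,h,w}
  χ = 2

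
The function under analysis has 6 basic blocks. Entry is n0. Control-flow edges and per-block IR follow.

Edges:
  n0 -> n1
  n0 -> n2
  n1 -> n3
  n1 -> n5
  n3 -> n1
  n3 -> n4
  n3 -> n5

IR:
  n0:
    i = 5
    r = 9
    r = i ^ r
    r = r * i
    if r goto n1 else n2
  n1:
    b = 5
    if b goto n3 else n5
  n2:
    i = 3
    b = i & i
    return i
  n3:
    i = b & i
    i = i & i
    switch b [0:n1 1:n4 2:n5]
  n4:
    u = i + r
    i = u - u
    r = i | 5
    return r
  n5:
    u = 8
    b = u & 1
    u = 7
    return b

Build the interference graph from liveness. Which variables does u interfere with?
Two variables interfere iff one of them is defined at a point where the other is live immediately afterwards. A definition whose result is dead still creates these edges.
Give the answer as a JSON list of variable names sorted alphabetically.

Block summaries:
  n0: {i,r} / ∅
  n1: {b} / ∅
  n2: {b,i} / ∅
  n3: {i} / {b,i}
  n4: {i,r,u} / {i,r}
  n5: {b,u} / ∅

Liveness:
  live n0: ∅→{i,r}
  live n1: {i,r}→{b,i,r}
  live n2: ∅→∅
  live n3: {b,i,r}→{i,r}
  live n4: {i,r}→∅
  live n5: ∅→∅

Conflict graph:
  b↔{i,r,u}
  i↔{b,r}
  r↔{b,i}
  u↔{b}

N(u) = ["b"]

Answer: ["b"]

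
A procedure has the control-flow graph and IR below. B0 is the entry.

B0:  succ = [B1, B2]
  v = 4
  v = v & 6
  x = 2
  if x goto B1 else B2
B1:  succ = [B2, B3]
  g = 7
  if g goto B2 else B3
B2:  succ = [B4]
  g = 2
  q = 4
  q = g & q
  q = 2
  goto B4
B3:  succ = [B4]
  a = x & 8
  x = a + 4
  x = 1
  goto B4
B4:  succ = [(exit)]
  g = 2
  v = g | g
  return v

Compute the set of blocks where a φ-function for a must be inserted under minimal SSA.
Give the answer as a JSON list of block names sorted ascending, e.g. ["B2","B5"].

Answer: ["B4"]

Derivation:
idom tree: B1←B0 B2←B0 B3←B1 B4←B0
Dom at joins:
  B2: preds {B0,B1}: {B0} ∩ {B0,B1} = {B0}; idom=B0
  B4: preds {B2,B3}: {B0,B2} ∩ {B0,B1,B3} = {B0}; idom=B0

DF walk-up:
  join B2 pred B0: · stop@B0
  join B2 pred B1: B1 stop@B0
  join B4 pred B2: B2 stop@B0
  join B4 pred B3: B3→B1 stop@B0
  B0: DF=∅
  B1: DF={B2,B4}
  B2: DF={B4}
  B3: DF={B4}
  B4: DF=∅

φ for a: defs {B3}
  DF⁺ = {B4}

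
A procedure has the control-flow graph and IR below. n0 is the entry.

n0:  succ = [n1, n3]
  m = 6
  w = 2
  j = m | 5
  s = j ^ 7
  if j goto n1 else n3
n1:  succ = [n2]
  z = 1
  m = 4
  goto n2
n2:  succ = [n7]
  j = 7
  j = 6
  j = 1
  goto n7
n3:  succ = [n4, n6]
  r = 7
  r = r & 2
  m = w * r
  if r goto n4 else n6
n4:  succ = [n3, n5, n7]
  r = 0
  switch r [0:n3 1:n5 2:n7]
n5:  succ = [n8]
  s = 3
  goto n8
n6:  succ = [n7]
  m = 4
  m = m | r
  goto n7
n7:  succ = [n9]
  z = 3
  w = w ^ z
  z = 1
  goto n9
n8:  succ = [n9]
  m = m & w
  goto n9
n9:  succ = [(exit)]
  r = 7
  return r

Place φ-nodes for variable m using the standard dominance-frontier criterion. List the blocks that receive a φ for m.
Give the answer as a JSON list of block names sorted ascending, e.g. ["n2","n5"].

idom tree: n1←n0 n2←n1 n3←n0 n4←n3 n5←n4 n6←n3 n7←n0 n8←n5 n9←n0
Dom∩ at merges:
  n3: preds {n0,n4}: {n0} ∩ {n0,n3,n4} = {n0}; idom=n0
  n7: preds {n2,n4,n6}: {n0,n1,n2} ∩ {n0,n3,n4} ∩ {n0,n3,n6} = {n0}; idom=n0
  n9: preds {n7,n8}: {n0,n7} ∩ {n0,n3,n4,n5,n8} = {n0}; idom=n0

DF derivation:
  join n3 pred n0: · stop@n0
  join n3 pred n4: n4→n3 stop@n0
  join n7 pred n2: n2→n1 stop@n0
  join n7 pred n4: n4→n3 stop@n0
  join n7 pred n6: n6→n3 stop@n0
  join n9 pred n7: n7 stop@n0
  join n9 pred n8: n8→n5→n4→n3 stop@n0
  n0 → ∅
  n1 → {n7}
  n2 → {n7}
  n3 → {n3,n7,n9}
  n4 → {n3,n7,n9}
  n5 → {n9}
  n6 → {n7}
  n7 → {n9}
  n8 → {n9}
  n9 → ∅

φ for m: defs {n0,n1,n3,n6,n8}
  DF⁺ = {n3,n7,n9}

Answer: ["n3", "n7", "n9"]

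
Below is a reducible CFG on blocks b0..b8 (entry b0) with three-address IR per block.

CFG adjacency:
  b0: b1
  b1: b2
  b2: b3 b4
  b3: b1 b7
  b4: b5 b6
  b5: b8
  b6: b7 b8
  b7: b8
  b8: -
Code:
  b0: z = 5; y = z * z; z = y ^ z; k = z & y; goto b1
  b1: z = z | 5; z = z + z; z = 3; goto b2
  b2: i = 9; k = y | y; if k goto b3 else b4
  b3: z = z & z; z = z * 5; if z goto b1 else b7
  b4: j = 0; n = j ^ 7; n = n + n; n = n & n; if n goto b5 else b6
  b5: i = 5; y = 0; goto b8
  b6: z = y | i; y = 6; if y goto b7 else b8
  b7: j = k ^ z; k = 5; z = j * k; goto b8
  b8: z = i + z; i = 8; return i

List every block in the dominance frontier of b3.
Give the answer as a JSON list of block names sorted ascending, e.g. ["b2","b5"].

Answer: ["b1", "b7"]

Derivation:
idom tree: b1←b0 b2←b1 b3←b2 b4←b2 b5←b4 b6←b4 b7←b2 b8←b2
Join-block Dom:
  b1: preds {b0,b3}: {b0} ∩ {b0,b1,b2,b3} = {b0}; idom=b0
  b7: preds {b3,b6}: {b0,b1,b2,b3} ∩ {b0,b1,b2,b4,b6} = {b0,b1,b2}; idom=b2
  b8: preds {b5,b6,b7}: {b0,b1,b2,b4,b5} ∩ {b0,b1,b2,b4,b6} ∩ {b0,b1,b2,b7} = {b0,b1,b2}; idom=b2

Frontier:
  b1←b0: walk · to b0
  b1←b3: walk b3→b2→b1 to b0
  b7←b3: walk b3 to b2
  b7←b6: walk b6→b4 to b2
  b8←b5: walk b5→b4 to b2
  b8←b6: walk b6→b4 to b2
  b8←b7: walk b7 to b2
  DF(b0)=∅
  DF(b1)={b1}
  DF(b2)={b1}
  DF(b3)={b1,b7}
  DF(b4)={b7,b8}
  DF(b5)={b8}
  DF(b6)={b7,b8}
  DF(b7)={b8}
  DF(b8)=∅

DF(b3) = ["b1", "b7"]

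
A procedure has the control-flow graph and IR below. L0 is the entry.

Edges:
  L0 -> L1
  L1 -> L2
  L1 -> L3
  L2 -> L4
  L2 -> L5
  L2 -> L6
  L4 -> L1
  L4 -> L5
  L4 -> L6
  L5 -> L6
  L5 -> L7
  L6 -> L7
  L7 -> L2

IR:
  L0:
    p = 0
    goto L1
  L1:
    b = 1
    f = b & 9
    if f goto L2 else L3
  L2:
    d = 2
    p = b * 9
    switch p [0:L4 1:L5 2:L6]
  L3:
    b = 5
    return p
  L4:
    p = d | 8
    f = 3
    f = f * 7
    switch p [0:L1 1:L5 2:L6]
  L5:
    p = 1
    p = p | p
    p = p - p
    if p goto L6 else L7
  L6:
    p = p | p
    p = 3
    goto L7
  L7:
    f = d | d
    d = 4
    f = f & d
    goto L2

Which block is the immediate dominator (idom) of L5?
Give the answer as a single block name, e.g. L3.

idom tree: L1←L0 L2←L1 L3←L1 L4←L2 L5←L2 L6←L2 L7←L2
Dom∩ at merges:
  L1: preds {L0,L4}: {L0} ∩ {L0,L1,L2,L4} = {L0}; idom=L0
  L2: preds {L1,L7}: {L0,L1} ∩ {L0,L1,L2,L7} = {L0,L1}; idom=L1
  L5: preds {L2,L4}: {L0,L1,L2} ∩ {L0,L1,L2,L4} = {L0,L1,L2}; idom=L2
  L6: preds {L2,L4,L5}: {L0,L1,L2} ∩ {L0,L1,L2,L4} ∩ {L0,L1,L2,L5} = {L0,L1,L2}; idom=L2
  L7: preds {L5,L6}: {L0,L1,L2,L5} ∩ {L0,L1,L2,L6} = {L0,L1,L2}; idom=L2

idom(L5) = L2

Answer: L2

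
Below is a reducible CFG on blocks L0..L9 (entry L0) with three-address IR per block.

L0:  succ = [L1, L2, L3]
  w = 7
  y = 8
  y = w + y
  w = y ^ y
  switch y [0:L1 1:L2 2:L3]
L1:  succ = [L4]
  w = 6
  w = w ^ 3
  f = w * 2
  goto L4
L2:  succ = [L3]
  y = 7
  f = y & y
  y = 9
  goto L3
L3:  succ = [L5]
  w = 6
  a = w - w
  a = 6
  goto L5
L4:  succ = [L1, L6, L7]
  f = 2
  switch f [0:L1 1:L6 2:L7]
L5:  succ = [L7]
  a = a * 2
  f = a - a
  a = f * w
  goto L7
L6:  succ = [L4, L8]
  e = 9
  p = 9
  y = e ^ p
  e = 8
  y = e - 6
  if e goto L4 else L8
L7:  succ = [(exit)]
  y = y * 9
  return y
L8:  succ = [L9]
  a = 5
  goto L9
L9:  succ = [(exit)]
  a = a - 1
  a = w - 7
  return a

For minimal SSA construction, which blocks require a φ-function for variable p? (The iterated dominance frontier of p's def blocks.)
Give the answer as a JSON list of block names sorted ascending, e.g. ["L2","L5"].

Answer: ["L1", "L4", "L7"]

Working:
idom tree: L1←L0 L2←L0 L3←L0 L4←L1 L5←L3 L6←L4 L7←L0 L8←L6 L9←L8
Dom∩ at merges:
  L1: preds {L0,L4}: {L0} ∩ {L0,L1,L4} = {L0}; idom=L0
  L3: preds {L0,L2}: {L0} ∩ {L0,L2} = {L0}; idom=L0
  L4: preds {L1,L6}: {L0,L1} ∩ {L0,L1,L4,L6} = {L0,L1}; idom=L1
  L7: preds {L4,L5}: {L0,L1,L4} ∩ {L0,L3,L5} = {L0}; idom=L0

Frontier:
  L1←L0: walk · to L0
  L1←L4: walk L4→L1 to L0
  L3←L0: walk · to L0
  L3←L2: walk L2 to L0
  L4←L1: walk · to L1
  L4←L6: walk L6→L4 to L1
  L7←L4: walk L4→L1 to L0
  L7←L5: walk L5→L3 to L0
  DF(L0)=∅
  DF(L1)={L1,L7}
  DF(L2)={L3}
  DF(L3)={L7}
  DF(L4)={L1,L4,L7}
  DF(L5)={L7}
  DF(L6)={L4}
  DF(L7)=∅
  DF(L8)=∅
  DF(L9)=∅

φ for p: defs {L6}
  DF⁺ = {L1,L4,L7}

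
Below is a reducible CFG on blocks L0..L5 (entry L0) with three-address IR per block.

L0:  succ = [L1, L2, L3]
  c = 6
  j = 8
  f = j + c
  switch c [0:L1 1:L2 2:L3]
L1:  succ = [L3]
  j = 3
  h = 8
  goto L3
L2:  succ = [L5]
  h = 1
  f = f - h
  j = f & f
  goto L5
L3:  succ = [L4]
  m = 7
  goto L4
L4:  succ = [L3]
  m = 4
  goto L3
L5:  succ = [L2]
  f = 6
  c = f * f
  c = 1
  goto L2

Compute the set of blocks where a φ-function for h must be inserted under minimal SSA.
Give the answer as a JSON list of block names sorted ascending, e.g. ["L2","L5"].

Answer: ["L2", "L3"]

Derivation:
idom tree: L1←L0 L2←L0 L3←L0 L4←L3 L5←L2
Dom at joins:
  L2: preds {L0,L5}: {L0} ∩ {L0,L2,L5} = {L0}; idom=L0
  L3: preds {L0,L1,L4}: {L0} ∩ {L0,L1} ∩ {L0,L3,L4} = {L0}; idom=L0

DF derivation:
  join L2 pred L0: · stop@L0
  join L2 pred L5: L5→L2 stop@L0
  join L3 pred L0: · stop@L0
  join L3 pred L1: L1 stop@L0
  join L3 pred L4: L4→L3 stop@L0
  L0: DF=∅
  L1: DF={L3}
  L2: DF={L2}
  L3: DF={L3}
  L4: DF={L3}
  L5: DF={L2}

φ for h: defs {L1,L2}
  DF⁺ = {L2,L3}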